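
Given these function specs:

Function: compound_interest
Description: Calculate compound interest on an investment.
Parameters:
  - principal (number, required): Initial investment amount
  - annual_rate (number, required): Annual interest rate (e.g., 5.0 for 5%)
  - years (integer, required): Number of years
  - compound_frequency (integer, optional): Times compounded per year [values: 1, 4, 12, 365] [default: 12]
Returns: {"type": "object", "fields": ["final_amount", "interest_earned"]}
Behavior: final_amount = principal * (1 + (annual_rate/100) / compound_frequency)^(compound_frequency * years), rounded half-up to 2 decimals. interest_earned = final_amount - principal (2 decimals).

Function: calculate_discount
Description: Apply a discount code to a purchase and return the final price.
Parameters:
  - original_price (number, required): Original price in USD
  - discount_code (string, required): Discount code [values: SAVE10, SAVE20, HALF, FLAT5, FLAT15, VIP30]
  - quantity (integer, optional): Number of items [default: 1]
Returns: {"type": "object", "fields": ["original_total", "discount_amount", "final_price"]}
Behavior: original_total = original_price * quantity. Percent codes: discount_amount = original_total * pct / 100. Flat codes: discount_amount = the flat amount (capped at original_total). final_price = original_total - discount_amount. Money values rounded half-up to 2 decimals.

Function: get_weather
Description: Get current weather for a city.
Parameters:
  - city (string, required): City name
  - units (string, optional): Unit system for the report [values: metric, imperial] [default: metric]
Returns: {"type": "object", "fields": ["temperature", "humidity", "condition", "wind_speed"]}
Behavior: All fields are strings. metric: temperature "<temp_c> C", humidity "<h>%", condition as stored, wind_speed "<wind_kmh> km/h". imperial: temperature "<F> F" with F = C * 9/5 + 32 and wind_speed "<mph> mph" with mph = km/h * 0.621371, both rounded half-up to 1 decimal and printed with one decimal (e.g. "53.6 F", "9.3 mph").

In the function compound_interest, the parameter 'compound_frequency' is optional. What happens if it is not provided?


The compound_interest spec declares:
  - compound_frequency (integer, optional): Times compounded per year [values: 1, 4, 12, 365] [default: 12]
It defaults to 12


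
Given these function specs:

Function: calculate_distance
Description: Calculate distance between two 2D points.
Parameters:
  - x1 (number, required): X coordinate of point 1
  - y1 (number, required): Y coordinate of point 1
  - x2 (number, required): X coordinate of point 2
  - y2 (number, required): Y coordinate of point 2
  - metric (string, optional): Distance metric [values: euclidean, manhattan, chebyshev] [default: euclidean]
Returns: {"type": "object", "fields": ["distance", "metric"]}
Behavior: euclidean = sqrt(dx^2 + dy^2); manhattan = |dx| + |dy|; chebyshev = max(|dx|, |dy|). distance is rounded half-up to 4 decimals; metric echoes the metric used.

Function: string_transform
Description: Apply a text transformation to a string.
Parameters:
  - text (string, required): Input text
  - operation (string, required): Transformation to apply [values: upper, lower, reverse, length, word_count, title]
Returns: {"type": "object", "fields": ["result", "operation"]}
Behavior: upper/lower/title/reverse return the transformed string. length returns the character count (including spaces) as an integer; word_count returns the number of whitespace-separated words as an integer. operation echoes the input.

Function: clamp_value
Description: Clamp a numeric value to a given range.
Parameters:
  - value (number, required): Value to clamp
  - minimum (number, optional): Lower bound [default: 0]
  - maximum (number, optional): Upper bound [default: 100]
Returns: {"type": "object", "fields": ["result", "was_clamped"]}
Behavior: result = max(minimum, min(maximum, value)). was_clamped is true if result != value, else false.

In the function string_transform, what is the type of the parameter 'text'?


The string_transform spec declares:
  - text (string, required): Input text
Type:
string


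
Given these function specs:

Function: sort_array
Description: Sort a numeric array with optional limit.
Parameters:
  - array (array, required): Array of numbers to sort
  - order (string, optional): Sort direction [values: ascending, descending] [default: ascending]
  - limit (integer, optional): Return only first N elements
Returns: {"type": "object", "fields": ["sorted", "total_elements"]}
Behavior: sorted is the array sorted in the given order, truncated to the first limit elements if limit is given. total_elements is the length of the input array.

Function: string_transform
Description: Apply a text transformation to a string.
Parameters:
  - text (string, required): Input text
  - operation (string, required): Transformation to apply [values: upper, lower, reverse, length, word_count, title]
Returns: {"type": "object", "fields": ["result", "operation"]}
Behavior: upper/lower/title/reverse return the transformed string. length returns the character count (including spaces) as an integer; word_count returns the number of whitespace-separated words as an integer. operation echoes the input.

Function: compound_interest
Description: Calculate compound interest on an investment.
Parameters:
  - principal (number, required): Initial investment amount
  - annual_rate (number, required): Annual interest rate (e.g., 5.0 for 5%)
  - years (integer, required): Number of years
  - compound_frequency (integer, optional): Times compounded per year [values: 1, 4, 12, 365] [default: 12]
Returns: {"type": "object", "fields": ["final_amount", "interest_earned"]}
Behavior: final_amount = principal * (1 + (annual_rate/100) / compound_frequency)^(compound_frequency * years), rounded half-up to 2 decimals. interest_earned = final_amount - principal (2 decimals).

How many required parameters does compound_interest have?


Parameters of compound_interest: principal (required), annual_rate (required), years (required), compound_frequency (optional)
Required count:
3


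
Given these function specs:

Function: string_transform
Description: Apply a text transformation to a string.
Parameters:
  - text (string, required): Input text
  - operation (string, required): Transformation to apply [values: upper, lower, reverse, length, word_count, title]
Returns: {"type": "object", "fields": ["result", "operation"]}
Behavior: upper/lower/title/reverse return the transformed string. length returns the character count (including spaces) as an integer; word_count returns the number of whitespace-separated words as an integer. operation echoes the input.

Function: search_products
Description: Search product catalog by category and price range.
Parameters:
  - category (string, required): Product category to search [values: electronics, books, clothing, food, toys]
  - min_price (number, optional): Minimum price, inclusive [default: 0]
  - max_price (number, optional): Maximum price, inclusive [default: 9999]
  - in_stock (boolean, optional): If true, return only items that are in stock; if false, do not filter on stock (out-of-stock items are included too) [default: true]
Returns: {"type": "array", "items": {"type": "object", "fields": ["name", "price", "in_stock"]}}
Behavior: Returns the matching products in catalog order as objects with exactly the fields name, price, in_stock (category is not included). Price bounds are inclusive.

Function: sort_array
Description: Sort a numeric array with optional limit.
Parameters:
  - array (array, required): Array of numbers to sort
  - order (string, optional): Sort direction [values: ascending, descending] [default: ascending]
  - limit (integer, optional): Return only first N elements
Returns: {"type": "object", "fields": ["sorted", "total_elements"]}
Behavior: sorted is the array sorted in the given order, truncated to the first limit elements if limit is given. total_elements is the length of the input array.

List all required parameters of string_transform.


Parameters of string_transform and their required/optional flag:
  text: required
  operation: required
operation, text


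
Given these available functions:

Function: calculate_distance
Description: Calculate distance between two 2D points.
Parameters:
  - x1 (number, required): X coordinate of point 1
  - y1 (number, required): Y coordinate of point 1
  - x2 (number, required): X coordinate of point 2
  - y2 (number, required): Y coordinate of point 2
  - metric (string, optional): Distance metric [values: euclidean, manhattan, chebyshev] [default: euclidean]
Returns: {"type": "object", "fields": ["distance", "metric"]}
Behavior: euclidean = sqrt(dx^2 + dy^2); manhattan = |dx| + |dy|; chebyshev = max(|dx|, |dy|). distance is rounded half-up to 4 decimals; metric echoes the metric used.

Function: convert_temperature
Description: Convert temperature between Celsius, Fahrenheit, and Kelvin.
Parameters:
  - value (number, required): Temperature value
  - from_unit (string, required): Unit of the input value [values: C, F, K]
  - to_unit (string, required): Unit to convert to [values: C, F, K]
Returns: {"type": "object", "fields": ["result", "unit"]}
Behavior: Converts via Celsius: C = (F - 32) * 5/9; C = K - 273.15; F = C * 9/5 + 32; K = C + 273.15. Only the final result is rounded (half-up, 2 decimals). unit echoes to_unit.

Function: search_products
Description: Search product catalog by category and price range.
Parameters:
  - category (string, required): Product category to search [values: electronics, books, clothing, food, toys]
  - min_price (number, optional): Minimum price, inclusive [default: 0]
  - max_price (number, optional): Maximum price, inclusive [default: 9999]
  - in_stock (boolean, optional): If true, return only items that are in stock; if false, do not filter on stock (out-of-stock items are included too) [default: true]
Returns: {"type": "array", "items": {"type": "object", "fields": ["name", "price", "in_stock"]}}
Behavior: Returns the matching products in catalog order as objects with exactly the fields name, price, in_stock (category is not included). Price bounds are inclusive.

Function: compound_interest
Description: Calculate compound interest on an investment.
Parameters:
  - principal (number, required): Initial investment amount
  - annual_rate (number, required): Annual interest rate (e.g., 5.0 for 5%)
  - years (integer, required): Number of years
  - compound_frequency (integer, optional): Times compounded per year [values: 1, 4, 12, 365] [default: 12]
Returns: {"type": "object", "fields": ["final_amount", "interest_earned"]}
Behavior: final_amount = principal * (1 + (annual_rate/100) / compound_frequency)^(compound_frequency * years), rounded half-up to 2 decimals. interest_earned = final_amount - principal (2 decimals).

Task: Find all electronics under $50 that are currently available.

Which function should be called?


The task needs a function whose description is: Search product catalog by category and price range.
search_products


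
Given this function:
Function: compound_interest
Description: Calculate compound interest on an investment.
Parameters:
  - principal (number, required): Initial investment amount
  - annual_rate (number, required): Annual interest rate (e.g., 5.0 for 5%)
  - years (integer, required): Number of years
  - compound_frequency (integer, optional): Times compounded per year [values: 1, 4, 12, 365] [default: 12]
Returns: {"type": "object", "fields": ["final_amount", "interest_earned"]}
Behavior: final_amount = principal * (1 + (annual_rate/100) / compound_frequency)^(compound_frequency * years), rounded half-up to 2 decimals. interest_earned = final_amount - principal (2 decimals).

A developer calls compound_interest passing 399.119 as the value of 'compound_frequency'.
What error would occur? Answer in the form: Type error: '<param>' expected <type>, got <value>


Spec: 'compound_frequency' is declared as integer; 399.119 is a non-integer number.
Type error: 'compound_frequency' expected integer, got 399.119


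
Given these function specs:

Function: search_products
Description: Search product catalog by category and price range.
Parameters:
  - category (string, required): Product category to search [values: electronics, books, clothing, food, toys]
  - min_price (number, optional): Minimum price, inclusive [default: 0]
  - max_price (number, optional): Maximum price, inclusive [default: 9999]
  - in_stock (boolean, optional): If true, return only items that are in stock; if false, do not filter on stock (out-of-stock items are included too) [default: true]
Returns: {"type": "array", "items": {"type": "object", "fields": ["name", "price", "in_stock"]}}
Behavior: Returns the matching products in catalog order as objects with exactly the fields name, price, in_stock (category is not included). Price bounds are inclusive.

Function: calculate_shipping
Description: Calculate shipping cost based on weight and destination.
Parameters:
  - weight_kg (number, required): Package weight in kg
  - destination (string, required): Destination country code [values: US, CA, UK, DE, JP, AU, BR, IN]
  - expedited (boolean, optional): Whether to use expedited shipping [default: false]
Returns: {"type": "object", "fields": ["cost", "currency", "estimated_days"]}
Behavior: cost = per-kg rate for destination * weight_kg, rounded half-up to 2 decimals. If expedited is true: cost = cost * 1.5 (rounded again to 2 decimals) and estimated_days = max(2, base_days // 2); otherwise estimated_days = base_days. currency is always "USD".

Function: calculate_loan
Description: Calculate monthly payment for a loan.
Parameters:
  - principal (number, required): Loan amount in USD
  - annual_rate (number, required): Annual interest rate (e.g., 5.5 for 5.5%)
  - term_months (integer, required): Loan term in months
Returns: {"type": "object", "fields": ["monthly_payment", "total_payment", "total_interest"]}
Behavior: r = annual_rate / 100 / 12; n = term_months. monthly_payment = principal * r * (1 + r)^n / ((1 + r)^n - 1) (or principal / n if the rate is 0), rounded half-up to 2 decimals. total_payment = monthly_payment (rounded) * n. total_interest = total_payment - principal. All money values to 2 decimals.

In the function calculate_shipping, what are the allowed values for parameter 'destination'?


The calculate_shipping spec declares:
  - destination (string, required): Destination country code [values: US, CA, UK, DE, JP, AU, BR, IN]
Allowed values:
US, CA, UK, DE, JP, AU, BR, IN


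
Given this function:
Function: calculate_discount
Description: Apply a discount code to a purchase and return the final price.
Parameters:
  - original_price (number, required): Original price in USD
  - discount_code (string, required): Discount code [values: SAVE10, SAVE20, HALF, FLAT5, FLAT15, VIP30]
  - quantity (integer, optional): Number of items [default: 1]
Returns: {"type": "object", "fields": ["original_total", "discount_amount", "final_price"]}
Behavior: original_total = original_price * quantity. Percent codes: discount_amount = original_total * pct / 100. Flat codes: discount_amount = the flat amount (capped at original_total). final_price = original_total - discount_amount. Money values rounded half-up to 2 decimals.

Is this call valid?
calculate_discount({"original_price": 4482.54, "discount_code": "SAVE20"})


Checking all required parameters present and types match... All valid.
Valid


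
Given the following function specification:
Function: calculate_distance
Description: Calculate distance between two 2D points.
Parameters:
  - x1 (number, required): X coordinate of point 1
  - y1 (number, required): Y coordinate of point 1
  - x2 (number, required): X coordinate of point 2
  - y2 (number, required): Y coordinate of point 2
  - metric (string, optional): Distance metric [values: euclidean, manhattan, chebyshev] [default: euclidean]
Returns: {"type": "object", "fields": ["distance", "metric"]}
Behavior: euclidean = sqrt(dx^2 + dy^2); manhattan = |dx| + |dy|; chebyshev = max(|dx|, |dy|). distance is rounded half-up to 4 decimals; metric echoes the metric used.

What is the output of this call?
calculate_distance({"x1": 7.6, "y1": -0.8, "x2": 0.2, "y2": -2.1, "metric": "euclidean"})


|dx| = |0.2 - 7.6| = 7.4; |dy| = |-2.1 - -0.8| = 1.3
euclidean: sqrt(7.4^2 + 1.3^2) = sqrt(56.45) = 7.513322
Round to 4 decimals: 7.5133
Output:
{"distance": 7.5133, "metric": "euclidean"}


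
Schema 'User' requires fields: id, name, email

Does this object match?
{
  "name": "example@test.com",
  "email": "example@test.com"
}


Checking required fields...
Missing: id
Invalid - missing required field 'id'


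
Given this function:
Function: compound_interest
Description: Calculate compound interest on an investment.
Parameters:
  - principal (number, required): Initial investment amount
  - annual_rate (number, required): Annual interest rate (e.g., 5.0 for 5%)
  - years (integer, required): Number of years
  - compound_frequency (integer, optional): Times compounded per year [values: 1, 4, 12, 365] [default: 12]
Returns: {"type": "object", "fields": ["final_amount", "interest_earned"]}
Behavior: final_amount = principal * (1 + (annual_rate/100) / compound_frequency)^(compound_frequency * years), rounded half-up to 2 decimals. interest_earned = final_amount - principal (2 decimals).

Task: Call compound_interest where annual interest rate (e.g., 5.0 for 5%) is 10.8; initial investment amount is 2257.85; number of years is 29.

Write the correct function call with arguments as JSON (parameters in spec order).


Mapping each described value to its parameter name:
  'Annual interest rate (e.g., 5.0 for 5%)' -> annual_rate = 10.8
  'Initial investment amount' -> principal = 2257.85
  'Number of years' -> years = 29
compound_interest({"principal": 2257.85, "annual_rate": 10.8, "years": 29})


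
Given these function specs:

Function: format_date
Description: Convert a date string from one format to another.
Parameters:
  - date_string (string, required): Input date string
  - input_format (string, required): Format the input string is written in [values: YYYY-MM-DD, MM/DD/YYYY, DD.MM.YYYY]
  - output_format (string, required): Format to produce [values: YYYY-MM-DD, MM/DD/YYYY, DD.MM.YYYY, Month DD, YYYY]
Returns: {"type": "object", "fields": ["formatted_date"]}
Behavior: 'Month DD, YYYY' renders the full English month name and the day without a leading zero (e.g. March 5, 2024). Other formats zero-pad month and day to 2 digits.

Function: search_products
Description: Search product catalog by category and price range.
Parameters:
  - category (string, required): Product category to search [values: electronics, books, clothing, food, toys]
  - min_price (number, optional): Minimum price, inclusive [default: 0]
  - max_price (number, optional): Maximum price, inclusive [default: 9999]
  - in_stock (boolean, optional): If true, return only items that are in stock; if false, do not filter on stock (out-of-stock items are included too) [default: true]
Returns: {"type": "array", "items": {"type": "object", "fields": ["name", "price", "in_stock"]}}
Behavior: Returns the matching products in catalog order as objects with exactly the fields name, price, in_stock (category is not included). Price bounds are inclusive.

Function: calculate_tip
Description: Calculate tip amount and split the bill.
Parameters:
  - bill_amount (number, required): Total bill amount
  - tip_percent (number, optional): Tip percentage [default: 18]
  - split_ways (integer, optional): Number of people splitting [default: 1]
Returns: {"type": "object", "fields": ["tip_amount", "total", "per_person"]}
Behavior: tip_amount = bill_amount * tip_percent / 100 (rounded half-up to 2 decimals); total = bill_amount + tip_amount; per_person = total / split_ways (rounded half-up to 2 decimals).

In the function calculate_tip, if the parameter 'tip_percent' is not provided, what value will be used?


The calculate_tip spec declares:
  - tip_percent (number, optional): Tip percentage [default: 18]
Default:
18


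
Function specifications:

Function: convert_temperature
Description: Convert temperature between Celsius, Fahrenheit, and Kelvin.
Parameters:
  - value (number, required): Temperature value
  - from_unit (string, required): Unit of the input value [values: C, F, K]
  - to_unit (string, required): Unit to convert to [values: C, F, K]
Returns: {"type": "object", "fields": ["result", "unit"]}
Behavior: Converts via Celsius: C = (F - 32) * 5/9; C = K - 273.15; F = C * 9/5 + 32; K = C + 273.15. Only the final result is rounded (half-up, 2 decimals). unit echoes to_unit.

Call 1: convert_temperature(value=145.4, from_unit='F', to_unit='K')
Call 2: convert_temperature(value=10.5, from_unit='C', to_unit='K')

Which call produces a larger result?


Call 1:
  To C: (145.4 - 32) * 5/9 = 63
  To K: 63 + 273.15 = 336.15
  Round to 2 decimals: 336.15
  -> 336.15 K
Call 2:
  Input already in C: 10.5
  To K: 10.5 + 273.15 = 283.65
  Round to 2 decimals: 283.65
  -> 283.65 K
Call 1 (336.15 K)


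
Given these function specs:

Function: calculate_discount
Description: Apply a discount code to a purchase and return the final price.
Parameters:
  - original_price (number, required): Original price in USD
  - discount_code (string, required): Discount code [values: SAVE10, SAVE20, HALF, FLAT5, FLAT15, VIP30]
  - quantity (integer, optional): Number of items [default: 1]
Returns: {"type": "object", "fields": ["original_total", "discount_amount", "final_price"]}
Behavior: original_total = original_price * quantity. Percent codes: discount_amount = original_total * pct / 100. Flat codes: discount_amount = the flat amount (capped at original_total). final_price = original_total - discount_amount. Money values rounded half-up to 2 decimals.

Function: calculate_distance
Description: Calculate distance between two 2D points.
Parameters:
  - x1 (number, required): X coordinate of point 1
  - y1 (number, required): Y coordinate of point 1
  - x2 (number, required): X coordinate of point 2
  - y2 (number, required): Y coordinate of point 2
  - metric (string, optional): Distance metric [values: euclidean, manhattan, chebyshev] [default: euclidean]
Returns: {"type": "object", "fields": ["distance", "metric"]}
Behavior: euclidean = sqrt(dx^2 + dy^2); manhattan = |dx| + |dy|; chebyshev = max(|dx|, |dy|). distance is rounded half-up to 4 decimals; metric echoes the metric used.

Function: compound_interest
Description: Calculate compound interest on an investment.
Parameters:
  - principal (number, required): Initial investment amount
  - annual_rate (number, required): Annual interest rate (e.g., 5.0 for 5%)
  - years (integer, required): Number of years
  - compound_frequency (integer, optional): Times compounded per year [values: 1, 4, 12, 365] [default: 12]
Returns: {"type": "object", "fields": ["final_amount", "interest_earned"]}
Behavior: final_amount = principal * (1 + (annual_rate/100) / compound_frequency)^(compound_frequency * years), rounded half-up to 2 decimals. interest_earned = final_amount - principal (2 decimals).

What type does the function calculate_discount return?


The calculate_discount spec declares Returns: {"type": "object", "fields": ["original_total", "discount_amount", "final_price"]}
Type:
object


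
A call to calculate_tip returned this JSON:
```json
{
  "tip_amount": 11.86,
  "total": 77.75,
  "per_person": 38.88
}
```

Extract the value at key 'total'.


77.75


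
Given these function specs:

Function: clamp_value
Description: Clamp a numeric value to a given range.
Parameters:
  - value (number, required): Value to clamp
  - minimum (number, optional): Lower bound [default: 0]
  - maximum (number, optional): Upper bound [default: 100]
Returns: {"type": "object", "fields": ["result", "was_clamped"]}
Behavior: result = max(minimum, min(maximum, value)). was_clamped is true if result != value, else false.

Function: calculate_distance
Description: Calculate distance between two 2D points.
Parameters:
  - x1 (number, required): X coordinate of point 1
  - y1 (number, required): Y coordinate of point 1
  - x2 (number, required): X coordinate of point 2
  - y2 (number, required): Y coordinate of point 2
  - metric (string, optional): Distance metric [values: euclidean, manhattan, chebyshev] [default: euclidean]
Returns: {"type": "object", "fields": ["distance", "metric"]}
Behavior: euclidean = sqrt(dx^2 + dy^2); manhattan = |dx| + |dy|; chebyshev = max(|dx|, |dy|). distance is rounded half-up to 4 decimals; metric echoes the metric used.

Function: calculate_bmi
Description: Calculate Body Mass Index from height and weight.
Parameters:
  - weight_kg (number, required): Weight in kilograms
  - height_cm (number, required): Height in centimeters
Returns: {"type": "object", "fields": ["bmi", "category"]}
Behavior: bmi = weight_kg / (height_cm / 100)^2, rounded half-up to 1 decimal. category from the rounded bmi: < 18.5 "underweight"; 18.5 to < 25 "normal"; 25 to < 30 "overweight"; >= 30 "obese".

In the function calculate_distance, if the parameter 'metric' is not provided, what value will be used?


The calculate_distance spec declares:
  - metric (string, optional): Distance metric [values: euclidean, manhattan, chebyshev] [default: euclidean]
Default:
euclidean


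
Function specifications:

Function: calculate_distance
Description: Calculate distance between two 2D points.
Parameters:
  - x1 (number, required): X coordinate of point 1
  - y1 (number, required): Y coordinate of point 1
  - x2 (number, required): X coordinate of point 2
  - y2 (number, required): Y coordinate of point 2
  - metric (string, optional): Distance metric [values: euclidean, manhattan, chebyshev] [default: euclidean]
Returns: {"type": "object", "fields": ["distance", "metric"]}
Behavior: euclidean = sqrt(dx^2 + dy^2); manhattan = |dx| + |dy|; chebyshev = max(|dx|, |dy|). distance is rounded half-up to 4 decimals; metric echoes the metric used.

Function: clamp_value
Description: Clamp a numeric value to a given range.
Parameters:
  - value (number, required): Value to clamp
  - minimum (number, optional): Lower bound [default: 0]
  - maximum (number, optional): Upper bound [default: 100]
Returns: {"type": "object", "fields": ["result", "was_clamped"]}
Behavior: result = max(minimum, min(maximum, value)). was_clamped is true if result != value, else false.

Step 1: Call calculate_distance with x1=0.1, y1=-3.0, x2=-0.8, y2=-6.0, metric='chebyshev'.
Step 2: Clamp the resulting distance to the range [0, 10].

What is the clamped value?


Step 1: calculate_distance (chebyshev)
  |dx| = |-0.8 - 0.1| = 0.9; |dy| = |-6 - -3| = 3
  chebyshev: max(0.9, 3) = 3
  Round to 4 decimals: 3.0
  -> distance = 3.0
Step 2: clamp_value(value=3.0, minimum=0, maximum=10)
  result = max(0, min(10, 3.0)) = max(0, 3.0) = 3.0
  was_clamped = (3.0 != 3.0) = false
  -> result = 3.0
3.0


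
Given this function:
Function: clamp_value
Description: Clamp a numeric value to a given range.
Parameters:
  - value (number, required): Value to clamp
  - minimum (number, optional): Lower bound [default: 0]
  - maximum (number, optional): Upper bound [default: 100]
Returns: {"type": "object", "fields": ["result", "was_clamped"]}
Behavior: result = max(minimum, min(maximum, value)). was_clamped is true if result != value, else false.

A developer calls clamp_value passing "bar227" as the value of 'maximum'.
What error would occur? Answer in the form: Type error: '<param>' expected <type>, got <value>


Spec: 'maximum' is declared as number; "bar227" is a string.
Type error: 'maximum' expected number, got "bar227"


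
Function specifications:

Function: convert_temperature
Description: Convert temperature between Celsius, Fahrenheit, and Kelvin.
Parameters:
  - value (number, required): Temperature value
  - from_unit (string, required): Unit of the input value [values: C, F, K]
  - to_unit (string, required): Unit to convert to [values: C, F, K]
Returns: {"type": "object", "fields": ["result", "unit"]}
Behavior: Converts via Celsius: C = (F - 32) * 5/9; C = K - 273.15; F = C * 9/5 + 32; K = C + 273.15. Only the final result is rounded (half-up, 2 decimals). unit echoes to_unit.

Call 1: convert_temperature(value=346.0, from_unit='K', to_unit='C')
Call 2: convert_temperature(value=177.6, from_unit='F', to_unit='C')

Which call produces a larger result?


Call 1:
  To C: 346 - 273.15 = 72.85
  Target is C: 72.85
  Round to 2 decimals: 72.85
  -> 72.85 C
Call 2:
  To C: (177.6 - 32) * 5/9 = 80.888889
  Target is C: 80.888889
  Round to 2 decimals: 80.89
  -> 80.89 C
Call 2 (80.89 C)


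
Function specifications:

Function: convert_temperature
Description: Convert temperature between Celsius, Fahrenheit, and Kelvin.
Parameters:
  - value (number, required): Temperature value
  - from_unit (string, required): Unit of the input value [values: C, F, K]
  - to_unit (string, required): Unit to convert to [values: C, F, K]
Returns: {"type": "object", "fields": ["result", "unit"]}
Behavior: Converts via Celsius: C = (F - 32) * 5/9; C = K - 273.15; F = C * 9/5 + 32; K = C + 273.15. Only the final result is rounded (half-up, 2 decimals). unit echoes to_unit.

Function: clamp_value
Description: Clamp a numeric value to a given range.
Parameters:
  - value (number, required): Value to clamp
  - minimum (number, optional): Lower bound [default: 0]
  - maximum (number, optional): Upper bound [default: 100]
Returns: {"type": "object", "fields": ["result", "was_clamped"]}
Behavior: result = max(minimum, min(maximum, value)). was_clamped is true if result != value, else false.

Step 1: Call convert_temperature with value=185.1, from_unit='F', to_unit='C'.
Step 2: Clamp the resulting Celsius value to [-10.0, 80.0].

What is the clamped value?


Step 1: convert_temperature(value=185.1, from_unit=F, to_unit=C)
  To C: (185.1 - 32) * 5/9 = 85.055556
  Target is C: 85.055556
  Round to 2 decimals: 85.06
  -> result = 85.06 C
Step 2: clamp_value(value=85.06, minimum=-10.0, maximum=80.0)
  result = max(-10.0, min(80.0, 85.06)) = max(-10.0, 80.0) = 80.0
  was_clamped = (80.0 != 85.06) = true
  -> result = 80.0
80.0


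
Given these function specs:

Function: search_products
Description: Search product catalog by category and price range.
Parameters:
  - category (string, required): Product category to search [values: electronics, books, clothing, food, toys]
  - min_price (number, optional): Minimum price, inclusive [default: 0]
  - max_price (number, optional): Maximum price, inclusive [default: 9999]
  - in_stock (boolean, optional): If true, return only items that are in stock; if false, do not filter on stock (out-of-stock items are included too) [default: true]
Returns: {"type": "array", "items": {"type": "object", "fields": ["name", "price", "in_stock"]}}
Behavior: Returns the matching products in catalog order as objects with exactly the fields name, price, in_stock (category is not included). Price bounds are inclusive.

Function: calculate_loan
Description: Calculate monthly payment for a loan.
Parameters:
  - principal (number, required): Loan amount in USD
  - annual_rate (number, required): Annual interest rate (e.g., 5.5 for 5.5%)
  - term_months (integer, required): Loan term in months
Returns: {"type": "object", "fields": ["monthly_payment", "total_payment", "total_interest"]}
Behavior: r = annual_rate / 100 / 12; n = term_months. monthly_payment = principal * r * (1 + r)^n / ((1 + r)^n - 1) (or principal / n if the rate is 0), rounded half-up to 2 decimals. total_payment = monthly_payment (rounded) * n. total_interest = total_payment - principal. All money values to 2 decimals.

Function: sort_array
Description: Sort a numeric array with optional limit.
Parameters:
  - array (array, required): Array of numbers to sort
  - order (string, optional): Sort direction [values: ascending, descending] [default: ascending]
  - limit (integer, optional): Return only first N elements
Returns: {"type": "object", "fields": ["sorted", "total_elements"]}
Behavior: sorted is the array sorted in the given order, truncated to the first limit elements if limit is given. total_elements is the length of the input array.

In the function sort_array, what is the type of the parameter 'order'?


The sort_array spec declares:
  - order (string, optional): Sort direction [values: ascending, descending] [default: ascending]
Type:
string


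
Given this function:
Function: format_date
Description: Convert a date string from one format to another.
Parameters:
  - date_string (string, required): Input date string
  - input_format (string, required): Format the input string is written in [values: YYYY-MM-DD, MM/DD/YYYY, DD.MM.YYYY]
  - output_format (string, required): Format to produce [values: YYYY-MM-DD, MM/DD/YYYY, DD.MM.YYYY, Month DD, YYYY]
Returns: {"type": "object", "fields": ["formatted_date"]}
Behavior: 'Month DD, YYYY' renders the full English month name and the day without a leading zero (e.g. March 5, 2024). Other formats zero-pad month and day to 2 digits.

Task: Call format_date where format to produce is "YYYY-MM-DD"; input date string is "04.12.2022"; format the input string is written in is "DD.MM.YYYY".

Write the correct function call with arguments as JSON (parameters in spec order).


Mapping each described value to its parameter name:
  'Format to produce' -> output_format = "YYYY-MM-DD"
  'Input date string' -> date_string = "04.12.2022"
  'Format the input string is written in' -> input_format = "DD.MM.YYYY"
format_date({"date_string": "04.12.2022", "input_format": "DD.MM.YYYY", "output_format": "YYYY-MM-DD"})


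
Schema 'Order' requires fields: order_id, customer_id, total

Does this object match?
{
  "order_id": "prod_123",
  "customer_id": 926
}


Checking required fields...
Missing: total
Invalid - missing required field 'total'


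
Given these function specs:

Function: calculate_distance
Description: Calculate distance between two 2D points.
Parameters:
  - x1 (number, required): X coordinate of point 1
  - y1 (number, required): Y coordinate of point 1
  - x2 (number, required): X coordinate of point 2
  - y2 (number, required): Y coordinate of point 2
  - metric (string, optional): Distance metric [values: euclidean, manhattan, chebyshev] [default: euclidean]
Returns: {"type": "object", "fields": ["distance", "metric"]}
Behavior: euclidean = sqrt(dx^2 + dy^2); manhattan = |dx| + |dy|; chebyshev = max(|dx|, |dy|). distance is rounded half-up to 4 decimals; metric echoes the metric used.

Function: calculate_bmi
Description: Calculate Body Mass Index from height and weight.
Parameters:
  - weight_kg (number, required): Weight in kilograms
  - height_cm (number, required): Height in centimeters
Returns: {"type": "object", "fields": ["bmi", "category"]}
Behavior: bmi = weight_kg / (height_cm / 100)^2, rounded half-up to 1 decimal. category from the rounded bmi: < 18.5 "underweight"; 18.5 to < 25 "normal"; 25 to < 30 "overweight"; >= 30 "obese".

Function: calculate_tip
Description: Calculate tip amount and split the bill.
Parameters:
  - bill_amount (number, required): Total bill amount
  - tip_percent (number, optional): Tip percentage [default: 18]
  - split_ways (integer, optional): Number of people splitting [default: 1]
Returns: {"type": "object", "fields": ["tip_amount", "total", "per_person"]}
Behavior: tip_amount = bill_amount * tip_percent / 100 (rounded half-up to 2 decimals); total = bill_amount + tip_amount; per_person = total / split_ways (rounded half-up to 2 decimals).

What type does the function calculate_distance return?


The calculate_distance spec declares Returns: {"type": "object", "fields": ["distance", "metric"]}
Type:
object


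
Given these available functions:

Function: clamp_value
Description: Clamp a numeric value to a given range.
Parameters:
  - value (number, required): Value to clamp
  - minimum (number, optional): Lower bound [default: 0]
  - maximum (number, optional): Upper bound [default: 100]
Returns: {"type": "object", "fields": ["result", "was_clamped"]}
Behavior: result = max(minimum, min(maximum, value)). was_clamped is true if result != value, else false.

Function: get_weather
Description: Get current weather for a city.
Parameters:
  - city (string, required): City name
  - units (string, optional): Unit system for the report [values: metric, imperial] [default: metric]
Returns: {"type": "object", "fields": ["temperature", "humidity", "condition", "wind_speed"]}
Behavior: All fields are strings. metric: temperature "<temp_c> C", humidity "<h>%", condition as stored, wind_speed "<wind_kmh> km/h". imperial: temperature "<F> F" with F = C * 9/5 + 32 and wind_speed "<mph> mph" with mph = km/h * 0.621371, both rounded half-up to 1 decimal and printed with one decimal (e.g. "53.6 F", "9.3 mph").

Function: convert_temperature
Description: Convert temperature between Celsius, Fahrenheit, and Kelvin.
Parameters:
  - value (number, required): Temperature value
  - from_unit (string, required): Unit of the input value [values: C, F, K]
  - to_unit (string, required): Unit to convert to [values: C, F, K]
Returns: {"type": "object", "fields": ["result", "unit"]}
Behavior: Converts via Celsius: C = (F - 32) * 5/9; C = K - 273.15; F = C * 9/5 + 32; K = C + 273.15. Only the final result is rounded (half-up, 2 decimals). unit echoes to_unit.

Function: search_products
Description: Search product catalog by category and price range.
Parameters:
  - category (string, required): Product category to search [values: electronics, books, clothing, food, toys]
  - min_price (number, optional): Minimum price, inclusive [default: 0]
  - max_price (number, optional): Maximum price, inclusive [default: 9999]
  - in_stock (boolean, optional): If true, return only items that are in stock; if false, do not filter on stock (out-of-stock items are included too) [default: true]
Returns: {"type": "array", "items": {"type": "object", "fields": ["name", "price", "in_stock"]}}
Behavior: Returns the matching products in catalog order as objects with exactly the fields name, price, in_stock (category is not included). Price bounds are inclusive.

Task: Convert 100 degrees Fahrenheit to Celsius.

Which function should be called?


The task needs a function whose description is: Convert temperature between Celsius, Fahrenheit, and Kelvin.
convert_temperature


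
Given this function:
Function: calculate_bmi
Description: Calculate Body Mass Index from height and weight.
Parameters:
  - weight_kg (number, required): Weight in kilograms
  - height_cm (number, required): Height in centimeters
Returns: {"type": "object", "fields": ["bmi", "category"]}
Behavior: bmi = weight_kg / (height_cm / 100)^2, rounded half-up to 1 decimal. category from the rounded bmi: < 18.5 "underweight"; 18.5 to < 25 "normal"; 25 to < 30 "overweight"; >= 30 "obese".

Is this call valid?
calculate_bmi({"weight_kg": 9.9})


Checking required parameters...
Missing required parameter: height_cm
Invalid - missing required parameter 'height_cm'


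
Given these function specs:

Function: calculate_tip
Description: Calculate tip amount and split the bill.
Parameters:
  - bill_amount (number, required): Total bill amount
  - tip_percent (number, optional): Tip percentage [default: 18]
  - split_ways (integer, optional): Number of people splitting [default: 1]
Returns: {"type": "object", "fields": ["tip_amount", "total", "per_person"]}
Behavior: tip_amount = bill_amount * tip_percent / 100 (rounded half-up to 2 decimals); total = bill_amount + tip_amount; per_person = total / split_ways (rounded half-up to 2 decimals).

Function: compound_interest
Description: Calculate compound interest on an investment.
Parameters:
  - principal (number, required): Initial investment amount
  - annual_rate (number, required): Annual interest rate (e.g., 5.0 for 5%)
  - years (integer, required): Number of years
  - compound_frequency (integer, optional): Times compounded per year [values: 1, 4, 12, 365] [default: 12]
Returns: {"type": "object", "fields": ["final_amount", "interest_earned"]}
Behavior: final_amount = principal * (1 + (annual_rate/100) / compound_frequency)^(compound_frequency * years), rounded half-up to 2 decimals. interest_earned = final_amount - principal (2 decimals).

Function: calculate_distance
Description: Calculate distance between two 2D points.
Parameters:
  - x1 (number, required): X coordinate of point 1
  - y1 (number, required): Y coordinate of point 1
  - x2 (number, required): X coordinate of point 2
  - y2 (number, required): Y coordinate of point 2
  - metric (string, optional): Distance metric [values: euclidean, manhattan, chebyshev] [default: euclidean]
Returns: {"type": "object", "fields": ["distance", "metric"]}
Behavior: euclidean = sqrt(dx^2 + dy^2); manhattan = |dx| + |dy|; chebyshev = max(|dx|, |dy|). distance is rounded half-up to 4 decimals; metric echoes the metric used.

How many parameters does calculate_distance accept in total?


Parameters of calculate_distance: x1 (required), y1 (required), x2 (required), y2 (required), metric (optional)
Total:
5
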